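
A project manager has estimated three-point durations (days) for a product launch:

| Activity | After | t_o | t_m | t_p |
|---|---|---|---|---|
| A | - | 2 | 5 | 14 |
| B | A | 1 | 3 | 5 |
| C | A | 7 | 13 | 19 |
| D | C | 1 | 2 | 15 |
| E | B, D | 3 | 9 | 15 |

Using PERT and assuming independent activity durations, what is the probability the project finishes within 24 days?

te_A = (2 + 4·5 + 14)/6 = 36/6 = 6; σ²_A = ((14−2)/6)² = 4.000
te_B = (1 + 4·3 + 5)/6 = 18/6 = 3; σ²_B = ((5−1)/6)² = 0.444
te_C = (7 + 4·13 + 19)/6 = 78/6 = 13; σ²_C = ((19−7)/6)² = 4.000
te_D = (1 + 4·2 + 15)/6 = 24/6 = 4; σ²_D = ((15−1)/6)² = 5.444
te_E = (3 + 4·9 + 15)/6 = 54/6 = 9; σ²_E = ((15−3)/6)² = 4.000

Forward pass:
ES_A = 0; EF_A = 6
ES_B = 6; EF_B = 6+3 = 9
ES_C = 6; EF_C = 6+13 = 19
ES_D = 19; EF_D = 19+4 = 23
ES_E = max(EF_B=9, EF_D=23) = 23; EF_E = 23+9 = 32
Expected project duration μ = 32 days. Critical path: A → C → D → E.

Variance along critical path = 4.000 + 4.000 + 5.444 + 4.000 = 17.444; σ = √17.444 = 4.177 days.
Z = (24 − 32) / 4.177 = -1.915
P(T ≤ 24) = Φ(-1.915) ≈ 0.028

0.028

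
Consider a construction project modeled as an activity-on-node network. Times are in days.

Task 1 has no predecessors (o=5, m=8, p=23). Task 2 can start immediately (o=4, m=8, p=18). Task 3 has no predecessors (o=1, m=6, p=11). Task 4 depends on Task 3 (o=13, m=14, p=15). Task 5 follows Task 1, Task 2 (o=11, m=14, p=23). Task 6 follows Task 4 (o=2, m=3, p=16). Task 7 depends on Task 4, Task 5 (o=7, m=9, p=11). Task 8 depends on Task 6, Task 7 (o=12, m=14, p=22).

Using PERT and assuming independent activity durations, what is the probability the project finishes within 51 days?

te_Task 1 = (5 + 4·8 + 23)/6 = 60/6 = 10; σ²_Task 1 = ((23−5)/6)² = 9.000
te_Task 2 = (4 + 4·8 + 18)/6 = 54/6 = 9; σ²_Task 2 = ((18−4)/6)² = 5.444
te_Task 3 = (1 + 4·6 + 11)/6 = 36/6 = 6; σ²_Task 3 = ((11−1)/6)² = 2.778
te_Task 4 = (13 + 4·14 + 15)/6 = 84/6 = 14; σ²_Task 4 = ((15−13)/6)² = 0.111
te_Task 5 = (11 + 4·14 + 23)/6 = 90/6 = 15; σ²_Task 5 = ((23−11)/6)² = 4.000
te_Task 6 = (2 + 4·3 + 16)/6 = 30/6 = 5; σ²_Task 6 = ((16−2)/6)² = 5.444
te_Task 7 = (7 + 4·9 + 11)/6 = 54/6 = 9; σ²_Task 7 = ((11−7)/6)² = 0.444
te_Task 8 = (12 + 4·14 + 22)/6 = 90/6 = 15; σ²_Task 8 = ((22−12)/6)² = 2.778

Forward pass:
ES_Task 1 = 0; EF_Task 1 = 10
ES_Task 2 = 0; EF_Task 2 = 9
ES_Task 3 = 0; EF_Task 3 = 6
ES_Task 4 = 6; EF_Task 4 = 6+14 = 20
ES_Task 5 = max(EF_Task 1=10, EF_Task 2=9) = 10; EF_Task 5 = 10+15 = 25
ES_Task 6 = 20; EF_Task 6 = 20+5 = 25
ES_Task 7 = max(EF_Task 4=20, EF_Task 5=25) = 25; EF_Task 7 = 25+9 = 34
ES_Task 8 = max(EF_Task 6=25, EF_Task 7=34) = 34; EF_Task 8 = 34+15 = 49
Expected project duration μ = 49 days. Critical path: Task 1 → Task 5 → Task 7 → Task 8.

Variance along critical path = 9.000 + 4.000 + 0.444 + 2.778 = 16.222; σ = √16.222 = 4.028 days.
Z = (51 − 49) / 4.028 = 0.497
P(T ≤ 51) = Φ(0.497) ≈ 0.690

0.690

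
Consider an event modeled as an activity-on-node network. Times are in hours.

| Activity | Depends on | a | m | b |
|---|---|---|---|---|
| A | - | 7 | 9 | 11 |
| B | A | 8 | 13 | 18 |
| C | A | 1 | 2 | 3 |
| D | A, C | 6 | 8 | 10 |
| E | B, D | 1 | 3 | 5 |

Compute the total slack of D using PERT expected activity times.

3 hours

te_A = (7 + 4·9 + 11)/6 = 54/6 = 9
te_B = (8 + 4·13 + 18)/6 = 78/6 = 13
te_C = (1 + 4·2 + 3)/6 = 12/6 = 2
te_D = (6 + 4·8 + 10)/6 = 48/6 = 8
te_E = (1 + 4·3 + 5)/6 = 18/6 = 3

Forward pass:
ES_A = 0; EF_A = 9
ES_B = 9; EF_B = 9+13 = 22
ES_C = 9; EF_C = 9+2 = 11
ES_D = max(EF_A=9, EF_C=11) = 11; EF_D = 11+8 = 19
ES_E = max(EF_B=22, EF_D=19) = 22; EF_E = 22+3 = 25
Expected project duration μ = 25 hours. Critical path: A → B → E.

Backward pass:
LF_E = 25; LS_E = 25−3 = 22
LF_D = LS_E = 22; LS_D = 22−8 = 14
LF_C = LS_D = 14; LS_C = 14−2 = 12
LF_B = LS_E = 22; LS_B = 22−13 = 9
LF_A = min(LS_B=9, LS_C=12, LS_D=14) = 9; LS_A = 9−9 = 0
Slack_D = LS_D − ES_D = 14 − 11 = 3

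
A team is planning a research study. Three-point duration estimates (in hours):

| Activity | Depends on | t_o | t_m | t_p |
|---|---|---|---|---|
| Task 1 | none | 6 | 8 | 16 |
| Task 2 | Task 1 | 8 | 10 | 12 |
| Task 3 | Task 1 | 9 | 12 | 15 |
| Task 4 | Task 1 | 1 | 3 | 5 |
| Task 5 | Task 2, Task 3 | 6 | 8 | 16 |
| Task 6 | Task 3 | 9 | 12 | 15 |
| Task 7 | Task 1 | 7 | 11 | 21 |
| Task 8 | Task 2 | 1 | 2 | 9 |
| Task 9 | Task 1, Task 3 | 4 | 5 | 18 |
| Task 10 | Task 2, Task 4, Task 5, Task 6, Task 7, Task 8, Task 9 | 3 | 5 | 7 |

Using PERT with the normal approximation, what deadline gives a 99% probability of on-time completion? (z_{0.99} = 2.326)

te_Task 1 = (6 + 4·8 + 16)/6 = 54/6 = 9; σ²_Task 1 = ((16−6)/6)² = 2.778
te_Task 2 = (8 + 4·10 + 12)/6 = 60/6 = 10; σ²_Task 2 = ((12−8)/6)² = 0.444
te_Task 3 = (9 + 4·12 + 15)/6 = 72/6 = 12; σ²_Task 3 = ((15−9)/6)² = 1.000
te_Task 4 = (1 + 4·3 + 5)/6 = 18/6 = 3; σ²_Task 4 = ((5−1)/6)² = 0.444
te_Task 5 = (6 + 4·8 + 16)/6 = 54/6 = 9; σ²_Task 5 = ((16−6)/6)² = 2.778
te_Task 6 = (9 + 4·12 + 15)/6 = 72/6 = 12; σ²_Task 6 = ((15−9)/6)² = 1.000
te_Task 7 = (7 + 4·11 + 21)/6 = 72/6 = 12; σ²_Task 7 = ((21−7)/6)² = 5.444
te_Task 8 = (1 + 4·2 + 9)/6 = 18/6 = 3; σ²_Task 8 = ((9−1)/6)² = 1.778
te_Task 9 = (4 + 4·5 + 18)/6 = 42/6 = 7; σ²_Task 9 = ((18−4)/6)² = 5.444
te_Task 10 = (3 + 4·5 + 7)/6 = 30/6 = 5; σ²_Task 10 = ((7−3)/6)² = 0.444

Forward pass:
ES_Task 1 = 0; EF_Task 1 = 9
ES_Task 2 = 9; EF_Task 2 = 9+10 = 19
ES_Task 3 = 9; EF_Task 3 = 9+12 = 21
ES_Task 4 = 9; EF_Task 4 = 9+3 = 12
ES_Task 5 = max(EF_Task 2=19, EF_Task 3=21) = 21; EF_Task 5 = 21+9 = 30
ES_Task 6 = 21; EF_Task 6 = 21+12 = 33
ES_Task 7 = 9; EF_Task 7 = 9+12 = 21
ES_Task 8 = 19; EF_Task 8 = 19+3 = 22
ES_Task 9 = max(EF_Task 1=9, EF_Task 3=21) = 21; EF_Task 9 = 21+7 = 28
ES_Task 10 = max(EF_Task 2=19, EF_Task 4=12, EF_Task 5=30, EF_Task 6=33, EF_Task 7=21, EF_Task 8=22, EF_Task 9=28) = 33; EF_Task 10 = 33+5 = 38
Expected project duration μ = 38 hours. Critical path: Task 1 → Task 3 → Task 6 → Task 10.

Variance along critical path = 2.778 + 1.000 + 1.000 + 0.444 = 5.222; σ = 2.285 hours.
D = μ + z·σ = 38 + 2.326·2.285 = 43.3 hours

43.3 hours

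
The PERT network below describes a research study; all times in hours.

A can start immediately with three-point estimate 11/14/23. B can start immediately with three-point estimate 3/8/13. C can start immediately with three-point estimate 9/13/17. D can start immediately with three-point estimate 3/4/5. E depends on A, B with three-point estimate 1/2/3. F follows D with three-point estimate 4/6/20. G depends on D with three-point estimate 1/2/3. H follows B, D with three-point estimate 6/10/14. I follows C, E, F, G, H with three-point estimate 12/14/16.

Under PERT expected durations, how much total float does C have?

5 hours

te_A = (11 + 4·14 + 23)/6 = 90/6 = 15
te_B = (3 + 4·8 + 13)/6 = 48/6 = 8
te_C = (9 + 4·13 + 17)/6 = 78/6 = 13
te_D = (3 + 4·4 + 5)/6 = 24/6 = 4
te_E = (1 + 4·2 + 3)/6 = 12/6 = 2
te_F = (4 + 4·6 + 20)/6 = 48/6 = 8
te_G = (1 + 4·2 + 3)/6 = 12/6 = 2
te_H = (6 + 4·10 + 14)/6 = 60/6 = 10
te_I = (12 + 4·14 + 16)/6 = 84/6 = 14

Forward pass:
ES_A = 0; EF_A = 15
ES_B = 0; EF_B = 8
ES_C = 0; EF_C = 13
ES_D = 0; EF_D = 4
ES_E = max(EF_A=15, EF_B=8) = 15; EF_E = 15+2 = 17
ES_F = 4; EF_F = 4+8 = 12
ES_G = 4; EF_G = 4+2 = 6
ES_H = max(EF_B=8, EF_D=4) = 8; EF_H = 8+10 = 18
ES_I = max(EF_C=13, EF_E=17, EF_F=12, EF_G=6, EF_H=18) = 18; EF_I = 18+14 = 32
Expected project duration μ = 32 hours. Critical path: B → H → I.

Backward pass:
LF_I = 32; LS_I = 32−14 = 18
LF_H = LS_I = 18; LS_H = 18−10 = 8
LF_G = LS_I = 18; LS_G = 18−2 = 16
LF_F = LS_I = 18; LS_F = 18−8 = 10
LF_E = LS_I = 18; LS_E = 18−2 = 16
LF_D = min(LS_F=10, LS_G=16, LS_H=8) = 8; LS_D = 8−4 = 4
LF_C = LS_I = 18; LS_C = 18−13 = 5
LF_B = min(LS_E=16, LS_H=8) = 8; LS_B = 8−8 = 0
LF_A = LS_E = 16; LS_A = 16−15 = 1
Slack_C = LS_C − ES_C = 5 − 0 = 5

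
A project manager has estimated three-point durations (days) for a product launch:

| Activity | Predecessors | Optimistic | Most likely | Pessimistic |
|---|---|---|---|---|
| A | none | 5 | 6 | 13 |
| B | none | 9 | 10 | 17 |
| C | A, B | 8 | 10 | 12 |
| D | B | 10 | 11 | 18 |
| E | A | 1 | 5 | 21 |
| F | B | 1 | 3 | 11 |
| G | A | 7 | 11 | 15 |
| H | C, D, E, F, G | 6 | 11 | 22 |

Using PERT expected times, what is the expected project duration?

te_A = (5 + 4·6 + 13)/6 = 42/6 = 7
te_B = (9 + 4·10 + 17)/6 = 66/6 = 11
te_C = (8 + 4·10 + 12)/6 = 60/6 = 10
te_D = (10 + 4·11 + 18)/6 = 72/6 = 12
te_E = (1 + 4·5 + 21)/6 = 42/6 = 7
te_F = (1 + 4·3 + 11)/6 = 24/6 = 4
te_G = (7 + 4·11 + 15)/6 = 66/6 = 11
te_H = (6 + 4·11 + 22)/6 = 72/6 = 12

Forward pass:
ES_A = 0; EF_A = 7
ES_B = 0; EF_B = 11
ES_C = max(EF_A=7, EF_B=11) = 11; EF_C = 11+10 = 21
ES_D = 11; EF_D = 11+12 = 23
ES_E = 7; EF_E = 7+7 = 14
ES_F = 11; EF_F = 11+4 = 15
ES_G = 7; EF_G = 7+11 = 18
ES_H = max(EF_C=21, EF_D=23, EF_E=14, EF_F=15, EF_G=18) = 23; EF_H = 23+12 = 35
Expected project duration μ = 35 days. Critical path: B → D → H.

35 days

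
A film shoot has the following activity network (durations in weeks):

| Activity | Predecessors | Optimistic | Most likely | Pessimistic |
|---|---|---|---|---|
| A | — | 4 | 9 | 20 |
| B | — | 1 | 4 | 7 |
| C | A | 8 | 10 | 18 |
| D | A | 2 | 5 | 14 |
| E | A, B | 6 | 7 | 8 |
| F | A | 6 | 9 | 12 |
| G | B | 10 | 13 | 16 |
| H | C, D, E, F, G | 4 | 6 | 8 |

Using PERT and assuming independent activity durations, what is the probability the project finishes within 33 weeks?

te_A = (4 + 4·9 + 20)/6 = 60/6 = 10; σ²_A = ((20−4)/6)² = 7.111
te_B = (1 + 4·4 + 7)/6 = 24/6 = 4; σ²_B = ((7−1)/6)² = 1.000
te_C = (8 + 4·10 + 18)/6 = 66/6 = 11; σ²_C = ((18−8)/6)² = 2.778
te_D = (2 + 4·5 + 14)/6 = 36/6 = 6; σ²_D = ((14−2)/6)² = 4.000
te_E = (6 + 4·7 + 8)/6 = 42/6 = 7; σ²_E = ((8−6)/6)² = 0.111
te_F = (6 + 4·9 + 12)/6 = 54/6 = 9; σ²_F = ((12−6)/6)² = 1.000
te_G = (10 + 4·13 + 16)/6 = 78/6 = 13; σ²_G = ((16−10)/6)² = 1.000
te_H = (4 + 4·6 + 8)/6 = 36/6 = 6; σ²_H = ((8−4)/6)² = 0.444

Forward pass:
ES_A = 0; EF_A = 10
ES_B = 0; EF_B = 4
ES_C = 10; EF_C = 10+11 = 21
ES_D = 10; EF_D = 10+6 = 16
ES_E = max(EF_A=10, EF_B=4) = 10; EF_E = 10+7 = 17
ES_F = 10; EF_F = 10+9 = 19
ES_G = 4; EF_G = 4+13 = 17
ES_H = max(EF_C=21, EF_D=16, EF_E=17, EF_F=19, EF_G=17) = 21; EF_H = 21+6 = 27
Expected project duration μ = 27 weeks. Critical path: A → C → H.

Variance along critical path = 7.111 + 2.778 + 0.444 = 10.333; σ = √10.333 = 3.215 weeks.
Z = (33 − 27) / 3.215 = 1.867
P(T ≤ 33) = Φ(1.867) ≈ 0.969

0.969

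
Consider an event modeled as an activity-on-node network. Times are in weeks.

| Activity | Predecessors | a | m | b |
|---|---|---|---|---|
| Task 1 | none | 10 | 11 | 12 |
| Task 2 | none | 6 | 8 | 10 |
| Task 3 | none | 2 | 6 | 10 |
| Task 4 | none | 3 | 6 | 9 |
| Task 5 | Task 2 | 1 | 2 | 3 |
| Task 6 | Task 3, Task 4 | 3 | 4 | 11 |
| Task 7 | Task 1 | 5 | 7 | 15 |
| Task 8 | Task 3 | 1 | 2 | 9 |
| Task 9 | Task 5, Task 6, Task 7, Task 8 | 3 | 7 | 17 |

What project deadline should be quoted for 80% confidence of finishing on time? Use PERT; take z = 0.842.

29.4 weeks

te_Task 1 = (10 + 4·11 + 12)/6 = 66/6 = 11; σ²_Task 1 = ((12−10)/6)² = 0.111
te_Task 2 = (6 + 4·8 + 10)/6 = 48/6 = 8; σ²_Task 2 = ((10−6)/6)² = 0.444
te_Task 3 = (2 + 4·6 + 10)/6 = 36/6 = 6; σ²_Task 3 = ((10−2)/6)² = 1.778
te_Task 4 = (3 + 4·6 + 9)/6 = 36/6 = 6; σ²_Task 4 = ((9−3)/6)² = 1.000
te_Task 5 = (1 + 4·2 + 3)/6 = 12/6 = 2; σ²_Task 5 = ((3−1)/6)² = 0.111
te_Task 6 = (3 + 4·4 + 11)/6 = 30/6 = 5; σ²_Task 6 = ((11−3)/6)² = 1.778
te_Task 7 = (5 + 4·7 + 15)/6 = 48/6 = 8; σ²_Task 7 = ((15−5)/6)² = 2.778
te_Task 8 = (1 + 4·2 + 9)/6 = 18/6 = 3; σ²_Task 8 = ((9−1)/6)² = 1.778
te_Task 9 = (3 + 4·7 + 17)/6 = 48/6 = 8; σ²_Task 9 = ((17−3)/6)² = 5.444

Forward pass:
ES_Task 1 = 0; EF_Task 1 = 11
ES_Task 2 = 0; EF_Task 2 = 8
ES_Task 3 = 0; EF_Task 3 = 6
ES_Task 4 = 0; EF_Task 4 = 6
ES_Task 5 = 8; EF_Task 5 = 8+2 = 10
ES_Task 6 = max(EF_Task 3=6, EF_Task 4=6) = 6; EF_Task 6 = 6+5 = 11
ES_Task 7 = 11; EF_Task 7 = 11+8 = 19
ES_Task 8 = 6; EF_Task 8 = 6+3 = 9
ES_Task 9 = max(EF_Task 5=10, EF_Task 6=11, EF_Task 7=19, EF_Task 8=9) = 19; EF_Task 9 = 19+8 = 27
Expected project duration μ = 27 weeks. Critical path: Task 1 → Task 7 → Task 9.

Variance along critical path = 0.111 + 2.778 + 5.444 = 8.333; σ = 2.887 weeks.
D = μ + z·σ = 27 + 0.842·2.887 = 29.4 weeks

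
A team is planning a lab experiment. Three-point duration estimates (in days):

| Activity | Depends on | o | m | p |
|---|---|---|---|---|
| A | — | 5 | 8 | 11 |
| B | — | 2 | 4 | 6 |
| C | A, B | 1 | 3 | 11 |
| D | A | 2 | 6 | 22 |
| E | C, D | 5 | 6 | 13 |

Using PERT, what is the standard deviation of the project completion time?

te_A = (5 + 4·8 + 11)/6 = 48/6 = 8; σ²_A = ((11−5)/6)² = 1.000
te_B = (2 + 4·4 + 6)/6 = 24/6 = 4; σ²_B = ((6−2)/6)² = 0.444
te_C = (1 + 4·3 + 11)/6 = 24/6 = 4; σ²_C = ((11−1)/6)² = 2.778
te_D = (2 + 4·6 + 22)/6 = 48/6 = 8; σ²_D = ((22−2)/6)² = 11.111
te_E = (5 + 4·6 + 13)/6 = 42/6 = 7; σ²_E = ((13−5)/6)² = 1.778

Forward pass:
ES_A = 0; EF_A = 8
ES_B = 0; EF_B = 4
ES_C = max(EF_A=8, EF_B=4) = 8; EF_C = 8+4 = 12
ES_D = 8; EF_D = 8+8 = 16
ES_E = max(EF_C=12, EF_D=16) = 16; EF_E = 16+7 = 23
Expected project duration μ = 23 days. Critical path: A → D → E.

Variance along critical path = 1.000 + 11.111 + 1.778 = 13.889
σ = √13.889 = 3.727 days

3.73 days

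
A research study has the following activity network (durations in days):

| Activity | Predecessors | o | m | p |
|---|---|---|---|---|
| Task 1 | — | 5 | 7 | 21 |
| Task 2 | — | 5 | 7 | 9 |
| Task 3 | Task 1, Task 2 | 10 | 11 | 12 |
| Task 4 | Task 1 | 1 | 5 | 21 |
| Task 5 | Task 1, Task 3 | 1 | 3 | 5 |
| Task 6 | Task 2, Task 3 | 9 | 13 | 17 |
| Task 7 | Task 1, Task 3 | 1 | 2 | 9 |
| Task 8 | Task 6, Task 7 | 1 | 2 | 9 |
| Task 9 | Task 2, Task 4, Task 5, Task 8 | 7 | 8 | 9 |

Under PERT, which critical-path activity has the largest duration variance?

Task 1

te_Task 1 = (5 + 4·7 + 21)/6 = 54/6 = 9; σ²_Task 1 = ((21−5)/6)² = 7.111
te_Task 2 = (5 + 4·7 + 9)/6 = 42/6 = 7; σ²_Task 2 = ((9−5)/6)² = 0.444
te_Task 3 = (10 + 4·11 + 12)/6 = 66/6 = 11; σ²_Task 3 = ((12−10)/6)² = 0.111
te_Task 4 = (1 + 4·5 + 21)/6 = 42/6 = 7; σ²_Task 4 = ((21−1)/6)² = 11.111
te_Task 5 = (1 + 4·3 + 5)/6 = 18/6 = 3; σ²_Task 5 = ((5−1)/6)² = 0.444
te_Task 6 = (9 + 4·13 + 17)/6 = 78/6 = 13; σ²_Task 6 = ((17−9)/6)² = 1.778
te_Task 7 = (1 + 4·2 + 9)/6 = 18/6 = 3; σ²_Task 7 = ((9−1)/6)² = 1.778
te_Task 8 = (1 + 4·2 + 9)/6 = 18/6 = 3; σ²_Task 8 = ((9−1)/6)² = 1.778
te_Task 9 = (7 + 4·8 + 9)/6 = 48/6 = 8; σ²_Task 9 = ((9−7)/6)² = 0.111

Forward pass:
ES_Task 1 = 0; EF_Task 1 = 9
ES_Task 2 = 0; EF_Task 2 = 7
ES_Task 3 = max(EF_Task 1=9, EF_Task 2=7) = 9; EF_Task 3 = 9+11 = 20
ES_Task 4 = 9; EF_Task 4 = 9+7 = 16
ES_Task 5 = max(EF_Task 1=9, EF_Task 3=20) = 20; EF_Task 5 = 20+3 = 23
ES_Task 6 = max(EF_Task 2=7, EF_Task 3=20) = 20; EF_Task 6 = 20+13 = 33
ES_Task 7 = max(EF_Task 1=9, EF_Task 3=20) = 20; EF_Task 7 = 20+3 = 23
ES_Task 8 = max(EF_Task 6=33, EF_Task 7=23) = 33; EF_Task 8 = 33+3 = 36
ES_Task 9 = max(EF_Task 2=7, EF_Task 4=16, EF_Task 5=23, EF_Task 8=36) = 36; EF_Task 9 = 36+8 = 44
Expected project duration μ = 44 days. Critical path: Task 1 → Task 3 → Task 6 → Task 8 → Task 9.

Variances on critical path: σ²_Task 1=7.111, σ²_Task 3=0.111, σ²_Task 6=1.778, σ²_Task 8=1.778, σ²_Task 9=0.111.
Largest is σ²_Task 1 = 7.111.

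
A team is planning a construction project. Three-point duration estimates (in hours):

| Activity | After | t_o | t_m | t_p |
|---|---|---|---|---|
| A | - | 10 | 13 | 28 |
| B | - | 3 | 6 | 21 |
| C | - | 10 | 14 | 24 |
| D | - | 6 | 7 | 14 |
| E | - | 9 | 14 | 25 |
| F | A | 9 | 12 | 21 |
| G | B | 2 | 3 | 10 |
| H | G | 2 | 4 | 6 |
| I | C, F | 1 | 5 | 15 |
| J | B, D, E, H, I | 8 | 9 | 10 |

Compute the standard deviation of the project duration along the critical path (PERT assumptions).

te_A = (10 + 4·13 + 28)/6 = 90/6 = 15; σ²_A = ((28−10)/6)² = 9.000
te_B = (3 + 4·6 + 21)/6 = 48/6 = 8; σ²_B = ((21−3)/6)² = 9.000
te_C = (10 + 4·14 + 24)/6 = 90/6 = 15; σ²_C = ((24−10)/6)² = 5.444
te_D = (6 + 4·7 + 14)/6 = 48/6 = 8; σ²_D = ((14−6)/6)² = 1.778
te_E = (9 + 4·14 + 25)/6 = 90/6 = 15; σ²_E = ((25−9)/6)² = 7.111
te_F = (9 + 4·12 + 21)/6 = 78/6 = 13; σ²_F = ((21−9)/6)² = 4.000
te_G = (2 + 4·3 + 10)/6 = 24/6 = 4; σ²_G = ((10−2)/6)² = 1.778
te_H = (2 + 4·4 + 6)/6 = 24/6 = 4; σ²_H = ((6−2)/6)² = 0.444
te_I = (1 + 4·5 + 15)/6 = 36/6 = 6; σ²_I = ((15−1)/6)² = 5.444
te_J = (8 + 4·9 + 10)/6 = 54/6 = 9; σ²_J = ((10−8)/6)² = 0.111

Forward pass:
ES_A = 0; EF_A = 15
ES_B = 0; EF_B = 8
ES_C = 0; EF_C = 15
ES_D = 0; EF_D = 8
ES_E = 0; EF_E = 15
ES_F = 15; EF_F = 15+13 = 28
ES_G = 8; EF_G = 8+4 = 12
ES_H = 12; EF_H = 12+4 = 16
ES_I = max(EF_C=15, EF_F=28) = 28; EF_I = 28+6 = 34
ES_J = max(EF_B=8, EF_D=8, EF_E=15, EF_H=16, EF_I=34) = 34; EF_J = 34+9 = 43
Expected project duration μ = 43 hours. Critical path: A → F → I → J.

Variance along critical path = 9.000 + 4.000 + 5.444 + 0.111 = 18.556
σ = √18.556 = 4.308 hours

4.31 hours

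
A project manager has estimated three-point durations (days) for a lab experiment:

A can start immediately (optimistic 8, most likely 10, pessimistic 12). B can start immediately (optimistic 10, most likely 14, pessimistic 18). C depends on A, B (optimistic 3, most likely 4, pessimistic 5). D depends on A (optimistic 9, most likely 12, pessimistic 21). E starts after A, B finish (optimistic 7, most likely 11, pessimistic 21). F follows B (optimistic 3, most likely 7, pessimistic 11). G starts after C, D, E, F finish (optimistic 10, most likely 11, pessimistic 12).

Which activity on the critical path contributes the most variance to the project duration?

E

te_A = (8 + 4·10 + 12)/6 = 60/6 = 10; σ²_A = ((12−8)/6)² = 0.444
te_B = (10 + 4·14 + 18)/6 = 84/6 = 14; σ²_B = ((18−10)/6)² = 1.778
te_C = (3 + 4·4 + 5)/6 = 24/6 = 4; σ²_C = ((5−3)/6)² = 0.111
te_D = (9 + 4·12 + 21)/6 = 78/6 = 13; σ²_D = ((21−9)/6)² = 4.000
te_E = (7 + 4·11 + 21)/6 = 72/6 = 12; σ²_E = ((21−7)/6)² = 5.444
te_F = (3 + 4·7 + 11)/6 = 42/6 = 7; σ²_F = ((11−3)/6)² = 1.778
te_G = (10 + 4·11 + 12)/6 = 66/6 = 11; σ²_G = ((12−10)/6)² = 0.111

Forward pass:
ES_A = 0; EF_A = 10
ES_B = 0; EF_B = 14
ES_C = max(EF_A=10, EF_B=14) = 14; EF_C = 14+4 = 18
ES_D = 10; EF_D = 10+13 = 23
ES_E = max(EF_A=10, EF_B=14) = 14; EF_E = 14+12 = 26
ES_F = 14; EF_F = 14+7 = 21
ES_G = max(EF_C=18, EF_D=23, EF_E=26, EF_F=21) = 26; EF_G = 26+11 = 37
Expected project duration μ = 37 days. Critical path: B → E → G.

Variances on critical path: σ²_B=1.778, σ²_E=5.444, σ²_G=0.111.
Largest is σ²_E = 5.444.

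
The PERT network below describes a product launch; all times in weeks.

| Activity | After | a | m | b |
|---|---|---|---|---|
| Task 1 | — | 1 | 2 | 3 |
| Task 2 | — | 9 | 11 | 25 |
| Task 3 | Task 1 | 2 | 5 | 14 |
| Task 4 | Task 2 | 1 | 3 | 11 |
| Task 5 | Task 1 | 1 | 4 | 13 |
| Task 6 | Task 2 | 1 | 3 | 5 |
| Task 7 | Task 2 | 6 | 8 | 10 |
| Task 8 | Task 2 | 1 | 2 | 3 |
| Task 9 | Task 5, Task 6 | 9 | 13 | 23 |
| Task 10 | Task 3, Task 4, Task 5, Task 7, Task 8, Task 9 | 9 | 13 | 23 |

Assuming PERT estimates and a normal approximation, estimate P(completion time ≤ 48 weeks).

te_Task 1 = (1 + 4·2 + 3)/6 = 12/6 = 2; σ²_Task 1 = ((3−1)/6)² = 0.111
te_Task 2 = (9 + 4·11 + 25)/6 = 78/6 = 13; σ²_Task 2 = ((25−9)/6)² = 7.111
te_Task 3 = (2 + 4·5 + 14)/6 = 36/6 = 6; σ²_Task 3 = ((14−2)/6)² = 4.000
te_Task 4 = (1 + 4·3 + 11)/6 = 24/6 = 4; σ²_Task 4 = ((11−1)/6)² = 2.778
te_Task 5 = (1 + 4·4 + 13)/6 = 30/6 = 5; σ²_Task 5 = ((13−1)/6)² = 4.000
te_Task 6 = (1 + 4·3 + 5)/6 = 18/6 = 3; σ²_Task 6 = ((5−1)/6)² = 0.444
te_Task 7 = (6 + 4·8 + 10)/6 = 48/6 = 8; σ²_Task 7 = ((10−6)/6)² = 0.444
te_Task 8 = (1 + 4·2 + 3)/6 = 12/6 = 2; σ²_Task 8 = ((3−1)/6)² = 0.111
te_Task 9 = (9 + 4·13 + 23)/6 = 84/6 = 14; σ²_Task 9 = ((23−9)/6)² = 5.444
te_Task 10 = (9 + 4·13 + 23)/6 = 84/6 = 14; σ²_Task 10 = ((23−9)/6)² = 5.444

Forward pass:
ES_Task 1 = 0; EF_Task 1 = 2
ES_Task 2 = 0; EF_Task 2 = 13
ES_Task 3 = 2; EF_Task 3 = 2+6 = 8
ES_Task 4 = 13; EF_Task 4 = 13+4 = 17
ES_Task 5 = 2; EF_Task 5 = 2+5 = 7
ES_Task 6 = 13; EF_Task 6 = 13+3 = 16
ES_Task 7 = 13; EF_Task 7 = 13+8 = 21
ES_Task 8 = 13; EF_Task 8 = 13+2 = 15
ES_Task 9 = max(EF_Task 5=7, EF_Task 6=16) = 16; EF_Task 9 = 16+14 = 30
ES_Task 10 = max(EF_Task 3=8, EF_Task 4=17, EF_Task 5=7, EF_Task 7=21, EF_Task 8=15, EF_Task 9=30) = 30; EF_Task 10 = 30+14 = 44
Expected project duration μ = 44 weeks. Critical path: Task 2 → Task 6 → Task 9 → Task 10.

Variance along critical path = 7.111 + 0.444 + 5.444 + 5.444 = 18.444; σ = √18.444 = 4.295 weeks.
Z = (48 − 44) / 4.295 = 0.931
P(T ≤ 48) = Φ(0.931) ≈ 0.824

0.824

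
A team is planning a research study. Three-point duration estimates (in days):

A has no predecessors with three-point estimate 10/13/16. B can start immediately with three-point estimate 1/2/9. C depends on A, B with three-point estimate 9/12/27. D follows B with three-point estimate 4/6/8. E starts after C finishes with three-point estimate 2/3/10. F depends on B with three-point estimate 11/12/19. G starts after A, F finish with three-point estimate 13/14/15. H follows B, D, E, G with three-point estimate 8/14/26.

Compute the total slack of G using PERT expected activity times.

te_A = (10 + 4·13 + 16)/6 = 78/6 = 13
te_B = (1 + 4·2 + 9)/6 = 18/6 = 3
te_C = (9 + 4·12 + 27)/6 = 84/6 = 14
te_D = (4 + 4·6 + 8)/6 = 36/6 = 6
te_E = (2 + 4·3 + 10)/6 = 24/6 = 4
te_F = (11 + 4·12 + 19)/6 = 78/6 = 13
te_G = (13 + 4·14 + 15)/6 = 84/6 = 14
te_H = (8 + 4·14 + 26)/6 = 90/6 = 15

Forward pass:
ES_A = 0; EF_A = 13
ES_B = 0; EF_B = 3
ES_C = max(EF_A=13, EF_B=3) = 13; EF_C = 13+14 = 27
ES_D = 3; EF_D = 3+6 = 9
ES_E = 27; EF_E = 27+4 = 31
ES_F = 3; EF_F = 3+13 = 16
ES_G = max(EF_A=13, EF_F=16) = 16; EF_G = 16+14 = 30
ES_H = max(EF_B=3, EF_D=9, EF_E=31, EF_G=30) = 31; EF_H = 31+15 = 46
Expected project duration μ = 46 days. Critical path: A → C → E → H.

Backward pass:
LF_H = 46; LS_H = 46−15 = 31
LF_G = LS_H = 31; LS_G = 31−14 = 17
LF_F = LS_G = 17; LS_F = 17−13 = 4
LF_E = LS_H = 31; LS_E = 31−4 = 27
LF_D = LS_H = 31; LS_D = 31−6 = 25
LF_C = LS_E = 27; LS_C = 27−14 = 13
LF_B = min(LS_C=13, LS_D=25, LS_F=4, LS_H=31) = 4; LS_B = 4−3 = 1
LF_A = min(LS_C=13, LS_G=17) = 13; LS_A = 13−13 = 0
Slack_G = LS_G − ES_G = 17 − 16 = 1

1 days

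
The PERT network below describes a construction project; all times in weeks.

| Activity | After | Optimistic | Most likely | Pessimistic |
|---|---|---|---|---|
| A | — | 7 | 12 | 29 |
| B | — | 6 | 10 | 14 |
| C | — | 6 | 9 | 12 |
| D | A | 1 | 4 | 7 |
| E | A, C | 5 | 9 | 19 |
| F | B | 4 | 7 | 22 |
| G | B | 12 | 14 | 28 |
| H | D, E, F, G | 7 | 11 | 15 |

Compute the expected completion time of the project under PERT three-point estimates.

te_A = (7 + 4·12 + 29)/6 = 84/6 = 14
te_B = (6 + 4·10 + 14)/6 = 60/6 = 10
te_C = (6 + 4·9 + 12)/6 = 54/6 = 9
te_D = (1 + 4·4 + 7)/6 = 24/6 = 4
te_E = (5 + 4·9 + 19)/6 = 60/6 = 10
te_F = (4 + 4·7 + 22)/6 = 54/6 = 9
te_G = (12 + 4·14 + 28)/6 = 96/6 = 16
te_H = (7 + 4·11 + 15)/6 = 66/6 = 11

Forward pass:
ES_A = 0; EF_A = 14
ES_B = 0; EF_B = 10
ES_C = 0; EF_C = 9
ES_D = 14; EF_D = 14+4 = 18
ES_E = max(EF_A=14, EF_C=9) = 14; EF_E = 14+10 = 24
ES_F = 10; EF_F = 10+9 = 19
ES_G = 10; EF_G = 10+16 = 26
ES_H = max(EF_D=18, EF_E=24, EF_F=19, EF_G=26) = 26; EF_H = 26+11 = 37
Expected project duration μ = 37 weeks. Critical path: B → G → H.

37 weeks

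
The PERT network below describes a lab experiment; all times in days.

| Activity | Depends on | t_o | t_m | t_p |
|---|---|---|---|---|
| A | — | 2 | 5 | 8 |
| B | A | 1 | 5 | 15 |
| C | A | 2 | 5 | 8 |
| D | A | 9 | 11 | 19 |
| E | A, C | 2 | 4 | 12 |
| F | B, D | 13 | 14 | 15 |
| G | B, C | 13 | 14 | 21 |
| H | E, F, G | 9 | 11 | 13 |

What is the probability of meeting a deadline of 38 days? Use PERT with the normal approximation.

0.027

te_A = (2 + 4·5 + 8)/6 = 30/6 = 5; σ²_A = ((8−2)/6)² = 1.000
te_B = (1 + 4·5 + 15)/6 = 36/6 = 6; σ²_B = ((15−1)/6)² = 5.444
te_C = (2 + 4·5 + 8)/6 = 30/6 = 5; σ²_C = ((8−2)/6)² = 1.000
te_D = (9 + 4·11 + 19)/6 = 72/6 = 12; σ²_D = ((19−9)/6)² = 2.778
te_E = (2 + 4·4 + 12)/6 = 30/6 = 5; σ²_E = ((12−2)/6)² = 2.778
te_F = (13 + 4·14 + 15)/6 = 84/6 = 14; σ²_F = ((15−13)/6)² = 0.111
te_G = (13 + 4·14 + 21)/6 = 90/6 = 15; σ²_G = ((21−13)/6)² = 1.778
te_H = (9 + 4·11 + 13)/6 = 66/6 = 11; σ²_H = ((13−9)/6)² = 0.444

Forward pass:
ES_A = 0; EF_A = 5
ES_B = 5; EF_B = 5+6 = 11
ES_C = 5; EF_C = 5+5 = 10
ES_D = 5; EF_D = 5+12 = 17
ES_E = max(EF_A=5, EF_C=10) = 10; EF_E = 10+5 = 15
ES_F = max(EF_B=11, EF_D=17) = 17; EF_F = 17+14 = 31
ES_G = max(EF_B=11, EF_C=10) = 11; EF_G = 11+15 = 26
ES_H = max(EF_E=15, EF_F=31, EF_G=26) = 31; EF_H = 31+11 = 42
Expected project duration μ = 42 days. Critical path: A → D → F → H.

Variance along critical path = 1.000 + 2.778 + 0.111 + 0.444 = 4.333; σ = √4.333 = 2.082 days.
Z = (38 − 42) / 2.082 = -1.922
P(T ≤ 38) = Φ(-1.922) ≈ 0.027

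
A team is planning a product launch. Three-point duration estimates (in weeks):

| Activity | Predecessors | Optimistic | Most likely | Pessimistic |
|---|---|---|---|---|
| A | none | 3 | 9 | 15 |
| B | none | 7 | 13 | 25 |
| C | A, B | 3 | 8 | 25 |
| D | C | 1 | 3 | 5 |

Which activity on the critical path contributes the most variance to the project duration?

C

te_A = (3 + 4·9 + 15)/6 = 54/6 = 9; σ²_A = ((15−3)/6)² = 4.000
te_B = (7 + 4·13 + 25)/6 = 84/6 = 14; σ²_B = ((25−7)/6)² = 9.000
te_C = (3 + 4·8 + 25)/6 = 60/6 = 10; σ²_C = ((25−3)/6)² = 13.444
te_D = (1 + 4·3 + 5)/6 = 18/6 = 3; σ²_D = ((5−1)/6)² = 0.444

Forward pass:
ES_A = 0; EF_A = 9
ES_B = 0; EF_B = 14
ES_C = max(EF_A=9, EF_B=14) = 14; EF_C = 14+10 = 24
ES_D = 24; EF_D = 24+3 = 27
Expected project duration μ = 27 weeks. Critical path: B → C → D.

Variances on critical path: σ²_B=9.000, σ²_C=13.444, σ²_D=0.444.
Largest is σ²_C = 13.444.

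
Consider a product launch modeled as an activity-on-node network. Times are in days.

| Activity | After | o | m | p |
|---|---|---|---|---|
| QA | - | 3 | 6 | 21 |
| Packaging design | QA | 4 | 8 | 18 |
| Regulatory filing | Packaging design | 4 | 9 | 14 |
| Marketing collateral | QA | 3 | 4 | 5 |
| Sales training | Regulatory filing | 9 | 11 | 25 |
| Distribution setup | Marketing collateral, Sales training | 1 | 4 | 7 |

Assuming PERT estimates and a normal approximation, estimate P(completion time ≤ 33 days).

0.023

te_QA = (3 + 4·6 + 21)/6 = 48/6 = 8; σ²_QA = ((21−3)/6)² = 9.000
te_Packaging design = (4 + 4·8 + 18)/6 = 54/6 = 9; σ²_Packaging design = ((18−4)/6)² = 5.444
te_Regulatory filing = (4 + 4·9 + 14)/6 = 54/6 = 9; σ²_Regulatory filing = ((14−4)/6)² = 2.778
te_Marketing collateral = (3 + 4·4 + 5)/6 = 24/6 = 4; σ²_Marketing collateral = ((5−3)/6)² = 0.111
te_Sales training = (9 + 4·11 + 25)/6 = 78/6 = 13; σ²_Sales training = ((25−9)/6)² = 7.111
te_Distribution setup = (1 + 4·4 + 7)/6 = 24/6 = 4; σ²_Distribution setup = ((7−1)/6)² = 1.000

Forward pass:
ES_QA = 0; EF_QA = 8
ES_Packaging design = 8; EF_Packaging design = 8+9 = 17
ES_Regulatory filing = 17; EF_Regulatory filing = 17+9 = 26
ES_Marketing collateral = 8; EF_Marketing collateral = 8+4 = 12
ES_Sales training = 26; EF_Sales training = 26+13 = 39
ES_Distribution setup = max(EF_Marketing collateral=12, EF_Sales training=39) = 39; EF_Distribution setup = 39+4 = 43
Expected project duration μ = 43 days. Critical path: QA → Packaging design → Regulatory filing → Sales training → Distribution setup.

Variance along critical path = 9.000 + 5.444 + 2.778 + 7.111 + 1.000 = 25.333; σ = √25.333 = 5.033 days.
Z = (33 − 43) / 5.033 = -1.987
P(T ≤ 33) = Φ(-1.987) ≈ 0.023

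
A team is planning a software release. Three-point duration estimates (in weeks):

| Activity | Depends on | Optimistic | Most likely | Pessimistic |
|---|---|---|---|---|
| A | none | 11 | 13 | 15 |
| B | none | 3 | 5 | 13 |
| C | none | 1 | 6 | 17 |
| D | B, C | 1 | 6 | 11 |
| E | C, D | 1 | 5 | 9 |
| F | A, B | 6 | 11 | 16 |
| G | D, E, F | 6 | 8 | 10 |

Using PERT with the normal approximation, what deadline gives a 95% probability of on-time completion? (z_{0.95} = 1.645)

35.1 weeks

te_A = (11 + 4·13 + 15)/6 = 78/6 = 13; σ²_A = ((15−11)/6)² = 0.444
te_B = (3 + 4·5 + 13)/6 = 36/6 = 6; σ²_B = ((13−3)/6)² = 2.778
te_C = (1 + 4·6 + 17)/6 = 42/6 = 7; σ²_C = ((17−1)/6)² = 7.111
te_D = (1 + 4·6 + 11)/6 = 36/6 = 6; σ²_D = ((11−1)/6)² = 2.778
te_E = (1 + 4·5 + 9)/6 = 30/6 = 5; σ²_E = ((9−1)/6)² = 1.778
te_F = (6 + 4·11 + 16)/6 = 66/6 = 11; σ²_F = ((16−6)/6)² = 2.778
te_G = (6 + 4·8 + 10)/6 = 48/6 = 8; σ²_G = ((10−6)/6)² = 0.444

Forward pass:
ES_A = 0; EF_A = 13
ES_B = 0; EF_B = 6
ES_C = 0; EF_C = 7
ES_D = max(EF_B=6, EF_C=7) = 7; EF_D = 7+6 = 13
ES_E = max(EF_C=7, EF_D=13) = 13; EF_E = 13+5 = 18
ES_F = max(EF_A=13, EF_B=6) = 13; EF_F = 13+11 = 24
ES_G = max(EF_D=13, EF_E=18, EF_F=24) = 24; EF_G = 24+8 = 32
Expected project duration μ = 32 weeks. Critical path: A → F → G.

Variance along critical path = 0.444 + 2.778 + 0.444 = 3.667; σ = 1.915 weeks.
D = μ + z·σ = 32 + 1.645·1.915 = 35.1 weeks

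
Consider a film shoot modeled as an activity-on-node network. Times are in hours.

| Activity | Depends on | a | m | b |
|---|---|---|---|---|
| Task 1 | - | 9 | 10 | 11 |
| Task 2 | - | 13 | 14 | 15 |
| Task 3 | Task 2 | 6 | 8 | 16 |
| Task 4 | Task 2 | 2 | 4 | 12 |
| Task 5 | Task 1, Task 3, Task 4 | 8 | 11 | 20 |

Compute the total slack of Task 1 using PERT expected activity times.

te_Task 1 = (9 + 4·10 + 11)/6 = 60/6 = 10
te_Task 2 = (13 + 4·14 + 15)/6 = 84/6 = 14
te_Task 3 = (6 + 4·8 + 16)/6 = 54/6 = 9
te_Task 4 = (2 + 4·4 + 12)/6 = 30/6 = 5
te_Task 5 = (8 + 4·11 + 20)/6 = 72/6 = 12

Forward pass:
ES_Task 1 = 0; EF_Task 1 = 10
ES_Task 2 = 0; EF_Task 2 = 14
ES_Task 3 = 14; EF_Task 3 = 14+9 = 23
ES_Task 4 = 14; EF_Task 4 = 14+5 = 19
ES_Task 5 = max(EF_Task 1=10, EF_Task 3=23, EF_Task 4=19) = 23; EF_Task 5 = 23+12 = 35
Expected project duration μ = 35 hours. Critical path: Task 2 → Task 3 → Task 5.

Backward pass:
LF_Task 5 = 35; LS_Task 5 = 35−12 = 23
LF_Task 4 = LS_Task 5 = 23; LS_Task 4 = 23−5 = 18
LF_Task 3 = LS_Task 5 = 23; LS_Task 3 = 23−9 = 14
LF_Task 2 = min(LS_Task 3=14, LS_Task 4=18) = 14; LS_Task 2 = 14−14 = 0
LF_Task 1 = LS_Task 5 = 23; LS_Task 1 = 23−10 = 13
Slack_Task 1 = LS_Task 1 − ES_Task 1 = 13 − 0 = 13

13 hours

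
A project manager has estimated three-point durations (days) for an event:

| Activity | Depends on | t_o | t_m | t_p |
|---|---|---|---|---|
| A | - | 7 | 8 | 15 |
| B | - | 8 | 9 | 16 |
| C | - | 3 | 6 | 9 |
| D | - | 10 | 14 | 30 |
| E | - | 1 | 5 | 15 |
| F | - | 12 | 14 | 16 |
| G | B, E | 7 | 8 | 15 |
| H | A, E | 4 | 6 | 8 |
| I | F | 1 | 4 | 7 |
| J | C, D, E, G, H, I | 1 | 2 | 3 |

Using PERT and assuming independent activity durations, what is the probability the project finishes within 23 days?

te_A = (7 + 4·8 + 15)/6 = 54/6 = 9; σ²_A = ((15−7)/6)² = 1.778
te_B = (8 + 4·9 + 16)/6 = 60/6 = 10; σ²_B = ((16−8)/6)² = 1.778
te_C = (3 + 4·6 + 9)/6 = 36/6 = 6; σ²_C = ((9−3)/6)² = 1.000
te_D = (10 + 4·14 + 30)/6 = 96/6 = 16; σ²_D = ((30−10)/6)² = 11.111
te_E = (1 + 4·5 + 15)/6 = 36/6 = 6; σ²_E = ((15−1)/6)² = 5.444
te_F = (12 + 4·14 + 16)/6 = 84/6 = 14; σ²_F = ((16−12)/6)² = 0.444
te_G = (7 + 4·8 + 15)/6 = 54/6 = 9; σ²_G = ((15−7)/6)² = 1.778
te_H = (4 + 4·6 + 8)/6 = 36/6 = 6; σ²_H = ((8−4)/6)² = 0.444
te_I = (1 + 4·4 + 7)/6 = 24/6 = 4; σ²_I = ((7−1)/6)² = 1.000
te_J = (1 + 4·2 + 3)/6 = 12/6 = 2; σ²_J = ((3−1)/6)² = 0.111

Forward pass:
ES_A = 0; EF_A = 9
ES_B = 0; EF_B = 10
ES_C = 0; EF_C = 6
ES_D = 0; EF_D = 16
ES_E = 0; EF_E = 6
ES_F = 0; EF_F = 14
ES_G = max(EF_B=10, EF_E=6) = 10; EF_G = 10+9 = 19
ES_H = max(EF_A=9, EF_E=6) = 9; EF_H = 9+6 = 15
ES_I = 14; EF_I = 14+4 = 18
ES_J = max(EF_C=6, EF_D=16, EF_E=6, EF_G=19, EF_H=15, EF_I=18) = 19; EF_J = 19+2 = 21
Expected project duration μ = 21 days. Critical path: B → G → J.

Variance along critical path = 1.778 + 1.778 + 0.111 = 3.667; σ = √3.667 = 1.915 days.
Z = (23 − 21) / 1.915 = 1.044
P(T ≤ 23) = Φ(1.044) ≈ 0.852

0.852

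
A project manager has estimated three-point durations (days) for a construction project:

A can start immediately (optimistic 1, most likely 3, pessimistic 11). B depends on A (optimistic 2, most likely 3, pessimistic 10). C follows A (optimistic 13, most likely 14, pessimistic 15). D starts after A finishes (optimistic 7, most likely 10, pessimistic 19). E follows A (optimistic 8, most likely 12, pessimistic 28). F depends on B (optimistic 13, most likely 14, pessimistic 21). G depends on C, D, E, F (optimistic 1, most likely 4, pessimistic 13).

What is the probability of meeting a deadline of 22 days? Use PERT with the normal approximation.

te_A = (1 + 4·3 + 11)/6 = 24/6 = 4; σ²_A = ((11−1)/6)² = 2.778
te_B = (2 + 4·3 + 10)/6 = 24/6 = 4; σ²_B = ((10−2)/6)² = 1.778
te_C = (13 + 4·14 + 15)/6 = 84/6 = 14; σ²_C = ((15−13)/6)² = 0.111
te_D = (7 + 4·10 + 19)/6 = 66/6 = 11; σ²_D = ((19−7)/6)² = 4.000
te_E = (8 + 4·12 + 28)/6 = 84/6 = 14; σ²_E = ((28−8)/6)² = 11.111
te_F = (13 + 4·14 + 21)/6 = 90/6 = 15; σ²_F = ((21−13)/6)² = 1.778
te_G = (1 + 4·4 + 13)/6 = 30/6 = 5; σ²_G = ((13−1)/6)² = 4.000

Forward pass:
ES_A = 0; EF_A = 4
ES_B = 4; EF_B = 4+4 = 8
ES_C = 4; EF_C = 4+14 = 18
ES_D = 4; EF_D = 4+11 = 15
ES_E = 4; EF_E = 4+14 = 18
ES_F = 8; EF_F = 8+15 = 23
ES_G = max(EF_C=18, EF_D=15, EF_E=18, EF_F=23) = 23; EF_G = 23+5 = 28
Expected project duration μ = 28 days. Critical path: A → B → F → G.

Variance along critical path = 2.778 + 1.778 + 1.778 + 4.000 = 10.333; σ = √10.333 = 3.215 days.
Z = (22 − 28) / 3.215 = -1.867
P(T ≤ 22) = Φ(-1.867) ≈ 0.031

0.031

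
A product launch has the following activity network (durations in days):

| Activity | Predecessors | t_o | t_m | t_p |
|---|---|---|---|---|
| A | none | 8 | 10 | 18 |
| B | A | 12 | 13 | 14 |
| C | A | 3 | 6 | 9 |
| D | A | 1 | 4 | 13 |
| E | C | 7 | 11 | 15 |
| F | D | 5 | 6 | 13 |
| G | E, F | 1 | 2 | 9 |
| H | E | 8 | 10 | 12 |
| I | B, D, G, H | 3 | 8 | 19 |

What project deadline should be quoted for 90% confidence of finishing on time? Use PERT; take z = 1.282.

51.6 days

te_A = (8 + 4·10 + 18)/6 = 66/6 = 11; σ²_A = ((18−8)/6)² = 2.778
te_B = (12 + 4·13 + 14)/6 = 78/6 = 13; σ²_B = ((14−12)/6)² = 0.111
te_C = (3 + 4·6 + 9)/6 = 36/6 = 6; σ²_C = ((9−3)/6)² = 1.000
te_D = (1 + 4·4 + 13)/6 = 30/6 = 5; σ²_D = ((13−1)/6)² = 4.000
te_E = (7 + 4·11 + 15)/6 = 66/6 = 11; σ²_E = ((15−7)/6)² = 1.778
te_F = (5 + 4·6 + 13)/6 = 42/6 = 7; σ²_F = ((13−5)/6)² = 1.778
te_G = (1 + 4·2 + 9)/6 = 18/6 = 3; σ²_G = ((9−1)/6)² = 1.778
te_H = (8 + 4·10 + 12)/6 = 60/6 = 10; σ²_H = ((12−8)/6)² = 0.444
te_I = (3 + 4·8 + 19)/6 = 54/6 = 9; σ²_I = ((19−3)/6)² = 7.111

Forward pass:
ES_A = 0; EF_A = 11
ES_B = 11; EF_B = 11+13 = 24
ES_C = 11; EF_C = 11+6 = 17
ES_D = 11; EF_D = 11+5 = 16
ES_E = 17; EF_E = 17+11 = 28
ES_F = 16; EF_F = 16+7 = 23
ES_G = max(EF_E=28, EF_F=23) = 28; EF_G = 28+3 = 31
ES_H = 28; EF_H = 28+10 = 38
ES_I = max(EF_B=24, EF_D=16, EF_G=31, EF_H=38) = 38; EF_I = 38+9 = 47
Expected project duration μ = 47 days. Critical path: A → C → E → H → I.

Variance along critical path = 2.778 + 1.000 + 1.778 + 0.444 + 7.111 = 13.111; σ = 3.621 days.
D = μ + z·σ = 47 + 1.282·3.621 = 51.6 days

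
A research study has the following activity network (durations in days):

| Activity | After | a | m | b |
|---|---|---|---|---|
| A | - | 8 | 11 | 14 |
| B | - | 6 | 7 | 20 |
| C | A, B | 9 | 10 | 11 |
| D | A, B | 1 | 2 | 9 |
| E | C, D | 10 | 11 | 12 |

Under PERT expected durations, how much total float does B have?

te_A = (8 + 4·11 + 14)/6 = 66/6 = 11
te_B = (6 + 4·7 + 20)/6 = 54/6 = 9
te_C = (9 + 4·10 + 11)/6 = 60/6 = 10
te_D = (1 + 4·2 + 9)/6 = 18/6 = 3
te_E = (10 + 4·11 + 12)/6 = 66/6 = 11

Forward pass:
ES_A = 0; EF_A = 11
ES_B = 0; EF_B = 9
ES_C = max(EF_A=11, EF_B=9) = 11; EF_C = 11+10 = 21
ES_D = max(EF_A=11, EF_B=9) = 11; EF_D = 11+3 = 14
ES_E = max(EF_C=21, EF_D=14) = 21; EF_E = 21+11 = 32
Expected project duration μ = 32 days. Critical path: A → C → E.

Backward pass:
LF_E = 32; LS_E = 32−11 = 21
LF_D = LS_E = 21; LS_D = 21−3 = 18
LF_C = LS_E = 21; LS_C = 21−10 = 11
LF_B = min(LS_C=11, LS_D=18) = 11; LS_B = 11−9 = 2
LF_A = min(LS_C=11, LS_D=18) = 11; LS_A = 11−11 = 0
Slack_B = LS_B − ES_B = 2 − 0 = 2

2 days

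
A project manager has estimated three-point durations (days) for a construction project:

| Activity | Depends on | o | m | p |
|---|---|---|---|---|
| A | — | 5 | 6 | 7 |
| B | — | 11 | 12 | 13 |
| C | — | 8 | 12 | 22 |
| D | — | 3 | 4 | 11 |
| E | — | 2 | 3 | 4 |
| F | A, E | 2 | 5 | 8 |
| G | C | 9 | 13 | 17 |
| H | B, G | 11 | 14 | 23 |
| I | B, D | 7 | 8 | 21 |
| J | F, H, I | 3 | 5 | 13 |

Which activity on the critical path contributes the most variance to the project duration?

te_A = (5 + 4·6 + 7)/6 = 36/6 = 6; σ²_A = ((7−5)/6)² = 0.111
te_B = (11 + 4·12 + 13)/6 = 72/6 = 12; σ²_B = ((13−11)/6)² = 0.111
te_C = (8 + 4·12 + 22)/6 = 78/6 = 13; σ²_C = ((22−8)/6)² = 5.444
te_D = (3 + 4·4 + 11)/6 = 30/6 = 5; σ²_D = ((11−3)/6)² = 1.778
te_E = (2 + 4·3 + 4)/6 = 18/6 = 3; σ²_E = ((4−2)/6)² = 0.111
te_F = (2 + 4·5 + 8)/6 = 30/6 = 5; σ²_F = ((8−2)/6)² = 1.000
te_G = (9 + 4·13 + 17)/6 = 78/6 = 13; σ²_G = ((17−9)/6)² = 1.778
te_H = (11 + 4·14 + 23)/6 = 90/6 = 15; σ²_H = ((23−11)/6)² = 4.000
te_I = (7 + 4·8 + 21)/6 = 60/6 = 10; σ²_I = ((21−7)/6)² = 5.444
te_J = (3 + 4·5 + 13)/6 = 36/6 = 6; σ²_J = ((13−3)/6)² = 2.778

Forward pass:
ES_A = 0; EF_A = 6
ES_B = 0; EF_B = 12
ES_C = 0; EF_C = 13
ES_D = 0; EF_D = 5
ES_E = 0; EF_E = 3
ES_F = max(EF_A=6, EF_E=3) = 6; EF_F = 6+5 = 11
ES_G = 13; EF_G = 13+13 = 26
ES_H = max(EF_B=12, EF_G=26) = 26; EF_H = 26+15 = 41
ES_I = max(EF_B=12, EF_D=5) = 12; EF_I = 12+10 = 22
ES_J = max(EF_F=11, EF_H=41, EF_I=22) = 41; EF_J = 41+6 = 47
Expected project duration μ = 47 days. Critical path: C → G → H → J.

Variances on critical path: σ²_C=5.444, σ²_G=1.778, σ²_H=4.000, σ²_J=2.778.
Largest is σ²_C = 5.444.

C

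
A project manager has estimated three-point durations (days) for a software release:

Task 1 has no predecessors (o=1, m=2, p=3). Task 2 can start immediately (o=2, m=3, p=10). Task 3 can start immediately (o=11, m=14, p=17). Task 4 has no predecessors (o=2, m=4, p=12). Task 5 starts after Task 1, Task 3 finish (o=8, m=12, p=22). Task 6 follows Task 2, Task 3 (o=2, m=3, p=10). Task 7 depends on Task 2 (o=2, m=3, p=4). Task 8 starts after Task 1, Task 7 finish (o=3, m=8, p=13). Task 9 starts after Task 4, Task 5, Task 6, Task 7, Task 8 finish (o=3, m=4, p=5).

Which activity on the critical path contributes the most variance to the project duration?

te_Task 1 = (1 + 4·2 + 3)/6 = 12/6 = 2; σ²_Task 1 = ((3−1)/6)² = 0.111
te_Task 2 = (2 + 4·3 + 10)/6 = 24/6 = 4; σ²_Task 2 = ((10−2)/6)² = 1.778
te_Task 3 = (11 + 4·14 + 17)/6 = 84/6 = 14; σ²_Task 3 = ((17−11)/6)² = 1.000
te_Task 4 = (2 + 4·4 + 12)/6 = 30/6 = 5; σ²_Task 4 = ((12−2)/6)² = 2.778
te_Task 5 = (8 + 4·12 + 22)/6 = 78/6 = 13; σ²_Task 5 = ((22−8)/6)² = 5.444
te_Task 6 = (2 + 4·3 + 10)/6 = 24/6 = 4; σ²_Task 6 = ((10−2)/6)² = 1.778
te_Task 7 = (2 + 4·3 + 4)/6 = 18/6 = 3; σ²_Task 7 = ((4−2)/6)² = 0.111
te_Task 8 = (3 + 4·8 + 13)/6 = 48/6 = 8; σ²_Task 8 = ((13−3)/6)² = 2.778
te_Task 9 = (3 + 4·4 + 5)/6 = 24/6 = 4; σ²_Task 9 = ((5−3)/6)² = 0.111

Forward pass:
ES_Task 1 = 0; EF_Task 1 = 2
ES_Task 2 = 0; EF_Task 2 = 4
ES_Task 3 = 0; EF_Task 3 = 14
ES_Task 4 = 0; EF_Task 4 = 5
ES_Task 5 = max(EF_Task 1=2, EF_Task 3=14) = 14; EF_Task 5 = 14+13 = 27
ES_Task 6 = max(EF_Task 2=4, EF_Task 3=14) = 14; EF_Task 6 = 14+4 = 18
ES_Task 7 = 4; EF_Task 7 = 4+3 = 7
ES_Task 8 = max(EF_Task 1=2, EF_Task 7=7) = 7; EF_Task 8 = 7+8 = 15
ES_Task 9 = max(EF_Task 4=5, EF_Task 5=27, EF_Task 6=18, EF_Task 7=7, EF_Task 8=15) = 27; EF_Task 9 = 27+4 = 31
Expected project duration μ = 31 days. Critical path: Task 3 → Task 5 → Task 9.

Variances on critical path: σ²_Task 3=1.000, σ²_Task 5=5.444, σ²_Task 9=0.111.
Largest is σ²_Task 5 = 5.444.

Task 5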